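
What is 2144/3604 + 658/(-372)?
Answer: -196733/167586 ≈ -1.1739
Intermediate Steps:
2144/3604 + 658/(-372) = 2144*(1/3604) + 658*(-1/372) = 536/901 - 329/186 = -196733/167586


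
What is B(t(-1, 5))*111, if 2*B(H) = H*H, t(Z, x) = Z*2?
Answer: 222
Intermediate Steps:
t(Z, x) = 2*Z
B(H) = H²/2 (B(H) = (H*H)/2 = H²/2)
B(t(-1, 5))*111 = ((2*(-1))²/2)*111 = ((½)*(-2)²)*111 = ((½)*4)*111 = 2*111 = 222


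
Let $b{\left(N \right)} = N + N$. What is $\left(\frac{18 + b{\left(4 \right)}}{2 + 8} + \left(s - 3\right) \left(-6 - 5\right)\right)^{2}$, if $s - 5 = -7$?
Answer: $\frac{82944}{25} \approx 3317.8$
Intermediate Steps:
$s = -2$ ($s = 5 - 7 = -2$)
$b{\left(N \right)} = 2 N$
$\left(\frac{18 + b{\left(4 \right)}}{2 + 8} + \left(s - 3\right) \left(-6 - 5\right)\right)^{2} = \left(\frac{18 + 2 \cdot 4}{2 + 8} + \left(-2 - 3\right) \left(-6 - 5\right)\right)^{2} = \left(\frac{18 + 8}{10} - -55\right)^{2} = \left(26 \cdot \frac{1}{10} + 55\right)^{2} = \left(\frac{13}{5} + 55\right)^{2} = \left(\frac{288}{5}\right)^{2} = \frac{82944}{25}$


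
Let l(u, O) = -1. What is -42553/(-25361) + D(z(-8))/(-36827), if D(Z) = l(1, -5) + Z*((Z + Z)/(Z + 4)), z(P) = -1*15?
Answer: 2464254866/1467666431 ≈ 1.6790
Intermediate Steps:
z(P) = -15
D(Z) = -1 + 2*Z²/(4 + Z) (D(Z) = -1 + Z*((Z + Z)/(Z + 4)) = -1 + Z*((2*Z)/(4 + Z)) = -1 + Z*(2*Z/(4 + Z)) = -1 + 2*Z²/(4 + Z))
-42553/(-25361) + D(z(-8))/(-36827) = -42553/(-25361) + ((-4 - 1*(-15) + 2*(-15)²)/(4 - 15))/(-36827) = -42553*(-1/25361) + ((-4 + 15 + 2*225)/(-11))*(-1/36827) = 6079/3623 - (-4 + 15 + 450)/11*(-1/36827) = 6079/3623 - 1/11*461*(-1/36827) = 6079/3623 - 461/11*(-1/36827) = 6079/3623 + 461/405097 = 2464254866/1467666431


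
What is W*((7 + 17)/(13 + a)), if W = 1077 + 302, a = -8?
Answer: 33096/5 ≈ 6619.2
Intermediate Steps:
W = 1379
W*((7 + 17)/(13 + a)) = 1379*((7 + 17)/(13 - 8)) = 1379*(24/5) = 33096/5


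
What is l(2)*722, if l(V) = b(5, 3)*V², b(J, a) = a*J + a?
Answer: 51984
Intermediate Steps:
b(J, a) = a + J*a (b(J, a) = J*a + a = a + J*a)
l(V) = 18*V² (l(V) = (3*(1 + 5))*V² = (3*6)*V² = 18*V²)
l(2)*722 = (18*2²)*722 = (18*4)*722 = 72*722 = 51984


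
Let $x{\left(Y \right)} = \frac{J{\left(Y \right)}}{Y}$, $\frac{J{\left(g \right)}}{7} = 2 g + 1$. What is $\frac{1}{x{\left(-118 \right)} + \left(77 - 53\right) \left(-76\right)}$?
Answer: $- \frac{118}{213587} \approx -0.00055247$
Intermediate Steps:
$J{\left(g \right)} = 7 + 14 g$ ($J{\left(g \right)} = 7 \left(2 g + 1\right) = 7 \left(1 + 2 g\right) = 7 + 14 g$)
$x{\left(Y \right)} = \frac{7 + 14 Y}{Y}$
$\frac{1}{x{\left(-118 \right)} + \left(77 - 53\right) \left(-76\right)} = \frac{1}{\left(14 + \frac{7}{-118}\right) + \left(77 - 53\right) \left(-76\right)} = \frac{1}{\left(14 + 7 \left(- \frac{1}{118}\right)\right) + 24 \left(-76\right)} = \frac{1}{\left(14 - \frac{7}{118}\right) - 1824} = \frac{1}{\frac{1645}{118} - 1824} = \frac{1}{- \frac{213587}{118}} = - \frac{118}{213587}$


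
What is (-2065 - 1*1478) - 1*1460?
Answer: -5003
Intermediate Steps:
(-2065 - 1*1478) - 1*1460 = (-2065 - 1478) - 1460 = -3543 - 1460 = -5003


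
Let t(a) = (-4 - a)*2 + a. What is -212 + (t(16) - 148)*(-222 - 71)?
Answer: 50184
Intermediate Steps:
t(a) = -8 - a (t(a) = (-8 - 2*a) + a = -8 - a)
-212 + (t(16) - 148)*(-222 - 71) = -212 + ((-8 - 1*16) - 148)*(-222 - 71) = -212 + ((-8 - 16) - 148)*(-293) = -212 + (-24 - 148)*(-293) = -212 - 172*(-293) = -212 + 50396 = 50184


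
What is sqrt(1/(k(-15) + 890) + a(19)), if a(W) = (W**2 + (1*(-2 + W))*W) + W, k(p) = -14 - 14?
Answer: sqrt(522360794)/862 ≈ 26.514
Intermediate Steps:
k(p) = -28
a(W) = W + W**2 + W*(-2 + W) (a(W) = (W**2 + (-2 + W)*W) + W = (W**2 + W*(-2 + W)) + W = W + W**2 + W*(-2 + W))
sqrt(1/(k(-15) + 890) + a(19)) = sqrt(1/(-28 + 890) + 19*(-1 + 2*19)) = sqrt(1/862 + 19*(-1 + 38)) = sqrt(1/862 + 19*37) = sqrt(1/862 + 703) = sqrt(605987/862) = sqrt(522360794)/862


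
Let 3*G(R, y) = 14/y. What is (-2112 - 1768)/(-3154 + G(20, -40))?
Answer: 2400/1951 ≈ 1.2301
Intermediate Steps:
G(R, y) = 14/(3*y) (G(R, y) = (14/y)/3 = 14/(3*y))
(-2112 - 1768)/(-3154 + G(20, -40)) = (-2112 - 1768)/(-3154 + (14/3)/(-40)) = -3880/(-3154 + (14/3)*(-1/40)) = -3880/(-3154 - 7/60) = -3880/(-189247/60) = -3880*(-60/189247) = 2400/1951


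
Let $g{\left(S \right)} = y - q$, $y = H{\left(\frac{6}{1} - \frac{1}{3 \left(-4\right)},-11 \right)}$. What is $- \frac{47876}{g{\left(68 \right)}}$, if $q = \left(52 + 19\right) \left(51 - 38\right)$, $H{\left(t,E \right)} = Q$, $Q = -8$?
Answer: $\frac{47876}{931} \approx 51.424$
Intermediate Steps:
$H{\left(t,E \right)} = -8$
$y = -8$
$q = 923$ ($q = 71 \cdot 13 = 923$)
$g{\left(S \right)} = -931$ ($g{\left(S \right)} = -8 - 923 = -931$)
$- \frac{47876}{g{\left(68 \right)}} = - \frac{47876}{-931} = \left(-47876\right) \left(- \frac{1}{931}\right) = \frac{47876}{931}$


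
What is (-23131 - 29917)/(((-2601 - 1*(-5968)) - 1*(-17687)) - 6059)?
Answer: -53048/14995 ≈ -3.5377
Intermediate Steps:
(-23131 - 29917)/(((-2601 - 1*(-5968)) - 1*(-17687)) - 6059) = -53048/(((-2601 + 5968) + 17687) - 6059) = -53048/((3367 + 17687) - 6059) = -53048/(21054 - 6059) = -53048/14995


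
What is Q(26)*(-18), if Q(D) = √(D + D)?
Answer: -36*√13 ≈ -129.80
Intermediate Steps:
Q(D) = √2*√D (Q(D) = √(2*D) = √2*√D)
Q(26)*(-18) = (√2*√26)*(-18) = (2*√13)*(-18) = -36*√13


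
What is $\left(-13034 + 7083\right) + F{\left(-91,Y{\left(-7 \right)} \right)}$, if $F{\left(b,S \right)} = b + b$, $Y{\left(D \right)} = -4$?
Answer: $-6133$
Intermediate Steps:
$F{\left(b,S \right)} = 2 b$
$\left(-13034 + 7083\right) + F{\left(-91,Y{\left(-7 \right)} \right)} = \left(-13034 + 7083\right) + 2 \left(-91\right) = -5951 - 182 = -6133$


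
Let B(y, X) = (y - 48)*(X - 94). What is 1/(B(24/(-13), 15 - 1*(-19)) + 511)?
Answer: 13/45523 ≈ 0.00028557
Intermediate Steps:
B(y, X) = (-94 + X)*(-48 + y) (B(y, X) = (-48 + y)*(-94 + X) = (-94 + X)*(-48 + y))
1/(B(24/(-13), 15 - 1*(-19)) + 511) = 1/((4512 - 2256/(-13) - 48*(15 - 1*(-19)) + (15 - 1*(-19))*(24/(-13))) + 511) = 1/((4512 - 2256*(-1)/13 - 48*(15 + 19) + (15 + 19)*(24*(-1/13))) + 511) = 1/((4512 - 94*(-24/13) - 48*34 + 34*(-24/13)) + 511) = 1/((4512 + 2256/13 - 1632 - 816/13) + 511) = 1/(38880/13 + 511) = 1/(45523/13) = 13/45523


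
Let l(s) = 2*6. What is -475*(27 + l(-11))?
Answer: -18525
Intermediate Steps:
l(s) = 12
-475*(27 + l(-11)) = -475*(27 + 12) = -475*39 = -18525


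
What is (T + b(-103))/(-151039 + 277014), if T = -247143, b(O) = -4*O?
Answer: -246731/125975 ≈ -1.9586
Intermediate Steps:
(T + b(-103))/(-151039 + 277014) = (-247143 - 4*(-103))/(-151039 + 277014) = (-247143 + 412)/125975 = -246731*1/125975 = -246731/125975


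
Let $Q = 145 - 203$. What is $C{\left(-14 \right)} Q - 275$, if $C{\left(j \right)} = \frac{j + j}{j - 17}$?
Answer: $- \frac{10149}{31} \approx -327.39$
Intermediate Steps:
$Q = -58$ ($Q = 145 - 203 = -58$)
$C{\left(j \right)} = \frac{2 j}{-17 + j}$
$C{\left(-14 \right)} Q - 275 = 2 \left(-14\right) \frac{1}{-17 - 14} \left(-58\right) - 275 = 2 \left(-14\right) \frac{1}{-31} \left(-58\right) - 275 = 2 \left(-14\right) \left(- \frac{1}{31}\right) \left(-58\right) - 275 = \frac{28}{31} \left(-58\right) - 275 = - \frac{1624}{31} - 275 = - \frac{10149}{31}$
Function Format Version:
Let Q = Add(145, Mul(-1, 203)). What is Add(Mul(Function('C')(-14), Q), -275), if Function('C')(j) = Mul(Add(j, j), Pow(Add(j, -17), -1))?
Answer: Rational(-10149, 31) ≈ -327.39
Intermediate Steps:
Q = -58 (Q = Add(145, -203) = -58)
Function('C')(j) = Mul(2, j, Pow(Add(-17, j), -1)) (Function('C')(j) = Mul(Mul(2, j), Pow(Add(-17, j), -1)) = Mul(2, j, Pow(Add(-17, j), -1)))
Add(Mul(Function('C')(-14), Q), -275) = Add(Mul(Mul(2, -14, Pow(Add(-17, -14), -1)), -58), -275) = Add(Mul(Mul(2, -14, Pow(-31, -1)), -58), -275) = Add(Mul(Mul(2, -14, Rational(-1, 31)), -58), -275) = Add(Mul(Rational(28, 31), -58), -275) = Add(Rational(-1624, 31), -275) = Rational(-10149, 31)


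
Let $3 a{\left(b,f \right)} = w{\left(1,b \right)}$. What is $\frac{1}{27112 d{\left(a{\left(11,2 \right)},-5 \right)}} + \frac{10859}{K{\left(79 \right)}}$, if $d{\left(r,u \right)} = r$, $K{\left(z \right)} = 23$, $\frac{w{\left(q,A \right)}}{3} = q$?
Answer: $\frac{294409231}{623576} \approx 472.13$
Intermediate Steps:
$w{\left(q,A \right)} = 3 q$
$a{\left(b,f \right)} = 1$ ($a{\left(b,f \right)} = \frac{3 \cdot 1}{3} = \frac{1}{3} \cdot 3 = 1$)
$\frac{1}{27112 d{\left(a{\left(11,2 \right)},-5 \right)}} + \frac{10859}{K{\left(79 \right)}} = \frac{1}{27112 \cdot 1} + \frac{10859}{23} = \frac{1}{27112} \cdot 1 + 10859 \cdot \frac{1}{23} = \frac{1}{27112} + \frac{10859}{23} = \frac{294409231}{623576}$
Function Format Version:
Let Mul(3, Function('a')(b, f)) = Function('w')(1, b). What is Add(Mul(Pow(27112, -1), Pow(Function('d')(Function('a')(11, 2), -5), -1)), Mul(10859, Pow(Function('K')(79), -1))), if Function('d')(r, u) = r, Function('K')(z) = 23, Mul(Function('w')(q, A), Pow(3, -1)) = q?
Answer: Rational(294409231, 623576) ≈ 472.13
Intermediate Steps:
Function('w')(q, A) = Mul(3, q)
Function('a')(b, f) = 1 (Function('a')(b, f) = Mul(Rational(1, 3), Mul(3, 1)) = Mul(Rational(1, 3), 3) = 1)
Add(Mul(Pow(27112, -1), Pow(Function('d')(Function('a')(11, 2), -5), -1)), Mul(10859, Pow(Function('K')(79), -1))) = Add(Mul(Pow(27112, -1), Pow(1, -1)), Mul(10859, Pow(23, -1))) = Add(Mul(Rational(1, 27112), 1), Mul(10859, Rational(1, 23))) = Add(Rational(1, 27112), Rational(10859, 23)) = Rational(294409231, 623576)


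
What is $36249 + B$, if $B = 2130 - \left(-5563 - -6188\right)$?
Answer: $37754$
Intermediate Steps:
$B = 1505$ ($B = 2130 - \left(-5563 + 6188\right) = 2130 - 625 = 1505$)
$36249 + B = 36249 + 1505 = 37754$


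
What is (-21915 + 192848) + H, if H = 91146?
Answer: 262079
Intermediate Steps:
(-21915 + 192848) + H = (-21915 + 192848) + 91146 = 170933 + 91146 = 262079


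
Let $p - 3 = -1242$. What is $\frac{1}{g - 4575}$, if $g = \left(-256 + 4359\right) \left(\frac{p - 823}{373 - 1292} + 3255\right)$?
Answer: $\frac{919}{12277744496} \approx 7.4851 \cdot 10^{-8}$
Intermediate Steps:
$p = -1239$ ($p = 3 - 1242 = -1239$)
$g = \frac{12281948921}{919}$ ($g = \left(-256 + 4359\right) \left(\frac{-1239 - 823}{373 - 1292} + 3255\right) = 4103 \left(- \frac{2062}{-919} + 3255\right) = 4103 \left(\left(-2062\right) \left(- \frac{1}{919}\right) + 3255\right) = 4103 \left(\frac{2062}{919} + 3255\right) = 4103 \cdot \frac{2993407}{919} = \frac{12281948921}{919} \approx 1.3364 \cdot 10^{7}$)
$\frac{1}{g - 4575} = \frac{1}{\frac{12281948921}{919} - 4575} = \frac{1}{\frac{12277744496}{919}} = \frac{919}{12277744496}$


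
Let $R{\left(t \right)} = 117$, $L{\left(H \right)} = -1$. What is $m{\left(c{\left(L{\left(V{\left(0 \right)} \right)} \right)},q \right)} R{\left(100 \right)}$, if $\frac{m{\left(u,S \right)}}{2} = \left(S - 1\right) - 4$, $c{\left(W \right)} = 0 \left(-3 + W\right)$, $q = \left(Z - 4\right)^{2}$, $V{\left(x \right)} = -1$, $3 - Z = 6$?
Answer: $10296$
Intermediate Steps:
$Z = -3$ ($Z = 3 - 6 = -3$)
$q = 49$ ($q = \left(-3 - 4\right)^{2} = \left(-7\right)^{2} = 49$)
$c{\left(W \right)} = 0$
$m{\left(u,S \right)} = -10 + 2 S$ ($m{\left(u,S \right)} = 2 \left(\left(S - 1\right) - 4\right) = 2 \left(\left(-1 + S\right) - 4\right) = 2 \left(-5 + S\right) = -10 + 2 S$)
$m{\left(c{\left(L{\left(V{\left(0 \right)} \right)} \right)},q \right)} R{\left(100 \right)} = \left(-10 + 2 \cdot 49\right) 117 = \left(-10 + 98\right) 117 = 88 \cdot 117 = 10296$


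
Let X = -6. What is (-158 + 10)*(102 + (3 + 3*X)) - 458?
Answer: -13334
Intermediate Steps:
(-158 + 10)*(102 + (3 + 3*X)) - 458 = (-158 + 10)*(102 + (3 + 3*(-6))) - 458 = -148*(102 + (3 - 18)) - 458 = -148*(102 - 15) - 458 = -148*87 - 458 = -12876 - 458 = -13334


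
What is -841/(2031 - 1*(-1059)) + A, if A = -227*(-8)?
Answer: 5610599/3090 ≈ 1815.7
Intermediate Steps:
A = 1816
-841/(2031 - 1*(-1059)) + A = -841/(2031 - 1*(-1059)) + 1816 = -841/(2031 + 1059) + 1816 = -841/3090 + 1816 = 5610599/3090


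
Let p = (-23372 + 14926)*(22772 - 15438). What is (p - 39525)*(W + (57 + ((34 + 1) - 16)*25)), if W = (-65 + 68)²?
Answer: -33532526549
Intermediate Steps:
p = -61942964 (p = -8446*7334 = -61942964)
W = 9 (W = 3² = 9)
(p - 39525)*(W + (57 + ((34 + 1) - 16)*25)) = (-61942964 - 39525)*(9 + (57 + ((34 + 1) - 16)*25)) = -61982489*(9 + (57 + (35 - 16)*25)) = -61982489*(9 + (57 + 19*25)) = -61982489*(9 + (57 + 475)) = -61982489*(9 + 532) = -61982489*541 = -33532526549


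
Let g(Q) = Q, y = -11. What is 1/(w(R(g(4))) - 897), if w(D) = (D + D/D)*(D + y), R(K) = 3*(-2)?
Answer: -1/812 ≈ -0.0012315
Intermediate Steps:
R(K) = -6
w(D) = (1 + D)*(-11 + D) (w(D) = (D + D/D)*(D - 11) = (D + 1)*(-11 + D) = (1 + D)*(-11 + D))
1/(w(R(g(4))) - 897) = 1/((-11 + (-6)**2 - 10*(-6)) - 897) = 1/((-11 + 36 + 60) - 897) = 1/(85 - 897) = 1/(-812) = -1/812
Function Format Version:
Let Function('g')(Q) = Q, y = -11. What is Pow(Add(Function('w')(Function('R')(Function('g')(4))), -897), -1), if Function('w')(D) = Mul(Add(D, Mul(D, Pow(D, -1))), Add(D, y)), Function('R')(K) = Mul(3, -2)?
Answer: Rational(-1, 812) ≈ -0.0012315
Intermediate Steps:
Function('R')(K) = -6
Function('w')(D) = Mul(Add(1, D), Add(-11, D)) (Function('w')(D) = Mul(Add(D, Mul(D, Pow(D, -1))), Add(D, -11)) = Mul(Add(D, 1), Add(-11, D)) = Mul(Add(1, D), Add(-11, D)))
Pow(Add(Function('w')(Function('R')(Function('g')(4))), -897), -1) = Pow(Add(Add(-11, Pow(-6, 2), Mul(-10, -6)), -897), -1) = Pow(Add(Add(-11, 36, 60), -897), -1) = Pow(Add(85, -897), -1) = Pow(-812, -1) = Rational(-1, 812)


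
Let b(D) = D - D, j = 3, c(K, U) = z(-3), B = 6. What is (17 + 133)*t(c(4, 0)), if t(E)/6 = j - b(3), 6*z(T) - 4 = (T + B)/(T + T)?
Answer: 2700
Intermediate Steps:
z(T) = ⅔ + (6 + T)/(12*T) (z(T) = ⅔ + ((T + 6)/(T + T))/6 = ⅔ + ((6 + T)/((2*T)))/6 = ⅔ + ((6 + T)*(1/(2*T)))/6 = ⅔ + ((6 + T)/(2*T))/6 = ⅔ + (6 + T)/(12*T))
c(K, U) = 7/12 (c(K, U) = (¼)*(2 + 3*(-3))/(-3) = (¼)*(-⅓)*(2 - 9) = (¼)*(-⅓)*(-7) = 7/12)
b(D) = 0
t(E) = 18 (t(E) = 6*(3 - 1*0) = 6*(3 + 0) = 6*3 = 18)
(17 + 133)*t(c(4, 0)) = (17 + 133)*18 = 150*18 = 2700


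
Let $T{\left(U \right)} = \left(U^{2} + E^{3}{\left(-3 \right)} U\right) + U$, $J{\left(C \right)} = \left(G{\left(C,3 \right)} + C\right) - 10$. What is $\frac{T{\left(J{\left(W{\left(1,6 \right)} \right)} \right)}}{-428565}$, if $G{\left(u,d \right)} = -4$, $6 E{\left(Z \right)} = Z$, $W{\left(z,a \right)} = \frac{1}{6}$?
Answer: $- \frac{25813}{61713360} \approx -0.00041827$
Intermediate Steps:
$W{\left(z,a \right)} = \frac{1}{6}$
$E{\left(Z \right)} = \frac{Z}{6}$
$J{\left(C \right)} = -14 + C$ ($J{\left(C \right)} = \left(-4 + C\right) - 10 = -14 + C$)
$T{\left(U \right)} = U^{2} + \frac{7 U}{8}$ ($T{\left(U \right)} = \left(U^{2} + \left(\frac{1}{6} \left(-3\right)\right)^{3} U\right) + U = \left(U^{2} + \left(- \frac{1}{2}\right)^{3} U\right) + U = \left(U^{2} - \frac{U}{8}\right) + U = U^{2} + \frac{7 U}{8}$)
$\frac{T{\left(J{\left(W{\left(1,6 \right)} \right)} \right)}}{-428565} = \frac{\frac{1}{8} \left(-14 + \frac{1}{6}\right) \left(7 + 8 \left(-14 + \frac{1}{6}\right)\right)}{-428565} = \frac{1}{8} \left(- \frac{83}{6}\right) \left(7 + 8 \left(- \frac{83}{6}\right)\right) \left(- \frac{1}{428565}\right) = \frac{1}{8} \left(- \frac{83}{6}\right) \left(7 - \frac{332}{3}\right) \left(- \frac{1}{428565}\right) = \frac{1}{8} \left(- \frac{83}{6}\right) \left(- \frac{311}{3}\right) \left(- \frac{1}{428565}\right) = \frac{25813}{144} \left(- \frac{1}{428565}\right) = - \frac{25813}{61713360}$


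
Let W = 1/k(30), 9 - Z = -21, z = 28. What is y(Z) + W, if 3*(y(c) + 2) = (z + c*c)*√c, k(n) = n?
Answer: -59/30 + 928*√30/3 ≈ 1692.3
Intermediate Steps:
Z = 30 (Z = 9 - 1*(-21) = 9 + 21 = 30)
y(c) = -2 + √c*(28 + c²)/3 (y(c) = -2 + ((28 + c*c)*√c)/3 = -2 + ((28 + c²)*√c)/3 = -2 + (√c*(28 + c²))/3 = -2 + √c*(28 + c²)/3)
W = 1/30 ≈ 0.033333
y(Z) + W = (-2 + 30^(5/2)/3 + 28*√30/3) + 1/30 = (-2 + (900*√30)/3 + 28*√30/3) + 1/30 = (-2 + 300*√30 + 28*√30/3) + 1/30 = (-2 + 928*√30/3) + 1/30 = -59/30 + 928*√30/3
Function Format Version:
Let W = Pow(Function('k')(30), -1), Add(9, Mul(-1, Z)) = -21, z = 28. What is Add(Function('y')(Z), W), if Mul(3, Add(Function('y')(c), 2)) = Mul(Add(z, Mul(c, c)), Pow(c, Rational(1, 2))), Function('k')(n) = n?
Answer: Add(Rational(-59, 30), Mul(Rational(928, 3), Pow(30, Rational(1, 2)))) ≈ 1692.3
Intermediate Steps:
Z = 30 (Z = Add(9, Mul(-1, -21)) = Add(9, 21) = 30)
Function('y')(c) = Add(-2, Mul(Rational(1, 3), Pow(c, Rational(1, 2)), Add(28, Pow(c, 2)))) (Function('y')(c) = Add(-2, Mul(Rational(1, 3), Mul(Add(28, Mul(c, c)), Pow(c, Rational(1, 2))))) = Add(-2, Mul(Rational(1, 3), Mul(Add(28, Pow(c, 2)), Pow(c, Rational(1, 2))))) = Add(-2, Mul(Rational(1, 3), Mul(Pow(c, Rational(1, 2)), Add(28, Pow(c, 2))))) = Add(-2, Mul(Rational(1, 3), Pow(c, Rational(1, 2)), Add(28, Pow(c, 2)))))
W = Rational(1, 30) (W = Pow(30, -1) = Rational(1, 30) ≈ 0.033333)
Add(Function('y')(Z), W) = Add(Add(-2, Mul(Rational(1, 3), Pow(30, Rational(5, 2))), Mul(Rational(28, 3), Pow(30, Rational(1, 2)))), Rational(1, 30)) = Add(Add(-2, Mul(Rational(1, 3), Mul(900, Pow(30, Rational(1, 2)))), Mul(Rational(28, 3), Pow(30, Rational(1, 2)))), Rational(1, 30)) = Add(Add(-2, Mul(300, Pow(30, Rational(1, 2))), Mul(Rational(28, 3), Pow(30, Rational(1, 2)))), Rational(1, 30)) = Add(Add(-2, Mul(Rational(928, 3), Pow(30, Rational(1, 2)))), Rational(1, 30)) = Add(Rational(-59, 30), Mul(Rational(928, 3), Pow(30, Rational(1, 2))))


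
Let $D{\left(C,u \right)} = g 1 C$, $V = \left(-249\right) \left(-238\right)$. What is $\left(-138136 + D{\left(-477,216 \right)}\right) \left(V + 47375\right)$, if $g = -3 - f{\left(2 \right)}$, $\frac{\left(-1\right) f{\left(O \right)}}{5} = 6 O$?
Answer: $-17629762025$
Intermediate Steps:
$f{\left(O \right)} = - 30 O$ ($f{\left(O \right)} = - 5 \cdot 6 O = - 30 O$)
$V = 59262$
$g = 57$ ($g = -3 - \left(-30\right) 2 = -3 - -60 = -3 + 60 = 57$)
$D{\left(C,u \right)} = 57 C$ ($D{\left(C,u \right)} = 57 \cdot 1 C = 57 C$)
$\left(-138136 + D{\left(-477,216 \right)}\right) \left(V + 47375\right) = \left(-138136 + 57 \left(-477\right)\right) \left(59262 + 47375\right) = \left(-138136 - 27189\right) 106637 = \left(-165325\right) 106637 = -17629762025$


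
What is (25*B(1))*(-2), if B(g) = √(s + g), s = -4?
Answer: -50*I*√3 ≈ -86.603*I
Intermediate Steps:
B(g) = √(-4 + g)
(25*B(1))*(-2) = (25*√(-4 + 1))*(-2) = (25*√(-3))*(-2) = (25*(I*√3))*(-2) = (25*I*√3)*(-2) = -50*I*√3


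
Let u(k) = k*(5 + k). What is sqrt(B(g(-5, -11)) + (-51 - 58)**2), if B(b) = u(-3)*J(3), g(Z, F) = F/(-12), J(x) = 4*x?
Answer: 7*sqrt(241) ≈ 108.67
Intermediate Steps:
g(Z, F) = -F/12 (g(Z, F) = F*(-1/12) = -F/12)
B(b) = -72 (B(b) = (-3*(5 - 3))*(4*3) = -3*2*12 = -6*12 = -72)
sqrt(B(g(-5, -11)) + (-51 - 58)**2) = sqrt(-72 + (-51 - 58)**2) = sqrt(-72 + (-109)**2) = sqrt(-72 + 11881) = sqrt(11809) = 7*sqrt(241)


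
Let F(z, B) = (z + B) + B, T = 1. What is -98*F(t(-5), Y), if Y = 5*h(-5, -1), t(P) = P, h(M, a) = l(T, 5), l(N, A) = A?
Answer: -4410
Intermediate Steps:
h(M, a) = 5
Y = 25 (Y = 5*5 = 25)
F(z, B) = z + 2*B (F(z, B) = (B + z) + B = z + 2*B)
-98*F(t(-5), Y) = -98*(-5 + 2*25) = -98*(-5 + 50) = -98*45 = -4410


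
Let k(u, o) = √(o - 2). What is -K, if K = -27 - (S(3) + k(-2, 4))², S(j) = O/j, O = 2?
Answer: 265/9 + 4*√2/3 ≈ 31.330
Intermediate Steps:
k(u, o) = √(-2 + o)
S(j) = 2/j
K = -27 - (⅔ + √2)² (K = -27 - (2/3 + √(-2 + 4))² = -27 - (2*(⅓) + √2)² = -27 - (⅔ + √2)² ≈ -31.330)
-K = -(-265/9 - 4*√2/3) = 265/9 + 4*√2/3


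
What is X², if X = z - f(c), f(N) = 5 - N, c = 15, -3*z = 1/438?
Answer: 172633321/1726596 ≈ 99.985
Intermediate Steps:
z = -1/1314 (z = -⅓/438 = -⅓*1/438 = -1/1314 ≈ -0.00076103)
X = 13139/1314 (X = -1/1314 - (5 - 1*15) = -1/1314 - (5 - 15) = -1/1314 - 1*(-10) = -1/1314 + 10 = 13139/1314 ≈ 9.9992)
X² = (13139/1314)² = 172633321/1726596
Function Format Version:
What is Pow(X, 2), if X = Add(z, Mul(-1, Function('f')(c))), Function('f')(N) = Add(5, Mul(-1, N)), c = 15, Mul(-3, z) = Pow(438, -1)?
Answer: Rational(172633321, 1726596) ≈ 99.985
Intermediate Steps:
z = Rational(-1, 1314) (z = Mul(Rational(-1, 3), Pow(438, -1)) = Mul(Rational(-1, 3), Rational(1, 438)) = Rational(-1, 1314) ≈ -0.00076103)
X = Rational(13139, 1314) (X = Add(Rational(-1, 1314), Mul(-1, Add(5, Mul(-1, 15)))) = Add(Rational(-1, 1314), Mul(-1, Add(5, -15))) = Add(Rational(-1, 1314), Mul(-1, -10)) = Add(Rational(-1, 1314), 10) = Rational(13139, 1314) ≈ 9.9992)
Pow(X, 2) = Pow(Rational(13139, 1314), 2) = Rational(172633321, 1726596)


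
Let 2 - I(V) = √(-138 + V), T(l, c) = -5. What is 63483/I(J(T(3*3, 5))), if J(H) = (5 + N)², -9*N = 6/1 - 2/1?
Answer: 1469178/1403 + 81621*I*√9497/1403 ≈ 1047.2 + 5669.4*I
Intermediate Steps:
N = -4/9 (N = -(6/1 - 2/1)/9 = -(6*1 - 2*1)/9 = -(6 - 2)/9 = -⅑*4 = -4/9 ≈ -0.44444)
J(H) = 1681/81 (J(H) = (5 - 4/9)² = (41/9)² = 1681/81)
I(V) = 2 - √(-138 + V)
63483/I(J(T(3*3, 5))) = 63483/(2 - √(-138 + 1681/81)) = 63483/(2 - √(-9497/81)) = 63483/(2 - I*√9497/9)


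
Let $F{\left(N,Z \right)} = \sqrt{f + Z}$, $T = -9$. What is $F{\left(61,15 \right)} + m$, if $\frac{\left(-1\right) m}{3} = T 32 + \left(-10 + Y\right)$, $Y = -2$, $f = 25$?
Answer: $900 + 2 \sqrt{10} \approx 906.32$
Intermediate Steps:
$m = 900$ ($m = - 3 \left(\left(-9\right) 32 - 12\right) = - 3 \left(-288 - 12\right) = \left(-3\right) \left(-300\right) = 900$)
$F{\left(N,Z \right)} = \sqrt{25 + Z}$
$F{\left(61,15 \right)} + m = \sqrt{25 + 15} + 900 = \sqrt{40} + 900 = 2 \sqrt{10} + 900 = 900 + 2 \sqrt{10}$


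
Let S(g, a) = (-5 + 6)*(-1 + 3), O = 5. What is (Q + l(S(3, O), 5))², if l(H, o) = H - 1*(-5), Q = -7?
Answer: 0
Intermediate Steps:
S(g, a) = 2 (S(g, a) = 1*2 = 2)
l(H, o) = 5 + H (l(H, o) = H + 5 = 5 + H)
(Q + l(S(3, O), 5))² = (-7 + (5 + 2))² = (-7 + 7)² = 0² = 0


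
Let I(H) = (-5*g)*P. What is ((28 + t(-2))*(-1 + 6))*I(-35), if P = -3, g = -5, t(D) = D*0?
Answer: -10500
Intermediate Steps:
t(D) = 0
I(H) = -75 (I(H) = -5*(-5)*(-3) = 25*(-3) = -75)
((28 + t(-2))*(-1 + 6))*I(-35) = ((28 + 0)*(-1 + 6))*(-75) = (28*5)*(-75) = 140*(-75) = -10500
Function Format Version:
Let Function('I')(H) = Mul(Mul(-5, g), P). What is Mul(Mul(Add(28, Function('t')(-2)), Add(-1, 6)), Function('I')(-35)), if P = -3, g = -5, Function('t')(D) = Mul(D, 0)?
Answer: -10500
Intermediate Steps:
Function('t')(D) = 0
Function('I')(H) = -75 (Function('I')(H) = Mul(Mul(-5, -5), -3) = Mul(25, -3) = -75)
Mul(Mul(Add(28, Function('t')(-2)), Add(-1, 6)), Function('I')(-35)) = Mul(Mul(Add(28, 0), Add(-1, 6)), -75) = Mul(Mul(28, 5), -75) = Mul(140, -75) = -10500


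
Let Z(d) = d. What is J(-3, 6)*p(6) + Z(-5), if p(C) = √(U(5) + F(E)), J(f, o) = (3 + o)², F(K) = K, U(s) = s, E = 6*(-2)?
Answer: -5 + 81*I*√7 ≈ -5.0 + 214.31*I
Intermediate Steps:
E = -12
p(C) = I*√7 (p(C) = √(5 - 12) = √(-7) = I*√7)
J(-3, 6)*p(6) + Z(-5) = (3 + 6)²*(I*√7) - 5 = 9²*(I*√7) - 5 = 81*(I*√7) - 5 = 81*I*√7 - 5 = -5 + 81*I*√7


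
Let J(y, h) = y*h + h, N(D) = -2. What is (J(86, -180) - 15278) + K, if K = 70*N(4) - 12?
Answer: -31090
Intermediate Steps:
J(y, h) = h + h*y (J(y, h) = h*y + h = h + h*y)
K = -152 (K = 70*(-2) - 12 = -140 - 12 = -152)
(J(86, -180) - 15278) + K = (-180*(1 + 86) - 15278) - 152 = (-180*87 - 15278) - 152 = (-15660 - 15278) - 152 = -30938 - 152 = -31090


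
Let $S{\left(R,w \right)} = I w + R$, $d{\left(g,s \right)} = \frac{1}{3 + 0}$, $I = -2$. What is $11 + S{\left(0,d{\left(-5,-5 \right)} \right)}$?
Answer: $\frac{31}{3} \approx 10.333$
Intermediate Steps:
$d{\left(g,s \right)} = \frac{1}{3}$
$S{\left(R,w \right)} = R - 2 w$ ($S{\left(R,w \right)} = - 2 w + R = R - 2 w$)
$11 + S{\left(0,d{\left(-5,-5 \right)} \right)} = 11 + \left(0 - \frac{2}{3}\right) = 11 - \frac{2}{3} = \frac{31}{3}$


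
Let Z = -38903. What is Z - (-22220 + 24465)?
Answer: -41148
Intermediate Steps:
Z - (-22220 + 24465) = -38903 - (-22220 + 24465) = -38903 - 1*2245 = -38903 - 2245 = -41148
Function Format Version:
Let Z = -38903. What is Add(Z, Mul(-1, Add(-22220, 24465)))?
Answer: -41148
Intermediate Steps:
Add(Z, Mul(-1, Add(-22220, 24465))) = Add(-38903, Mul(-1, Add(-22220, 24465))) = Add(-38903, Mul(-1, 2245)) = Add(-38903, -2245) = -41148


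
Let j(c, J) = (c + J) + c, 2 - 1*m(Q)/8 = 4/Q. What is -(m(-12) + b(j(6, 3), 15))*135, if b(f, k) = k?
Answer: -4545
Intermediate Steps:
m(Q) = 16 - 32/Q
j(c, J) = J + 2*c (j(c, J) = (J + c) + c = J + 2*c)
-(m(-12) + b(j(6, 3), 15))*135 = -((16 - 32/(-12)) + 15)*135 = -((16 - 32*(-1/12)) + 15)*135 = -((16 + 8/3) + 15)*135 = -(56/3 + 15)*135 = -101*135/3 = -1*4545 = -4545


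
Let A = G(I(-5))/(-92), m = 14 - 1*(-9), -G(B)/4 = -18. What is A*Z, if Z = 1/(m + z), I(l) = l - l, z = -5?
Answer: -1/23 ≈ -0.043478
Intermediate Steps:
I(l) = 0
G(B) = 72 (G(B) = -4*(-18) = 72)
m = 23 (m = 14 + 9 = 23)
Z = 1/18 (Z = 1/(23 - 5) = 1/18 ≈ 0.055556)
A = -18/23 (A = 72/(-92) = 72*(-1/92) = -18/23 ≈ -0.78261)
A*Z = -18/23*1/18 = -1/23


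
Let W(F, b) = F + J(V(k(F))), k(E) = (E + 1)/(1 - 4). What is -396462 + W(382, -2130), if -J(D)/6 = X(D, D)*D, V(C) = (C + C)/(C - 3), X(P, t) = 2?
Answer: -19409069/49 ≈ -3.9610e+5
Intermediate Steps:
k(E) = -1/3 - E/3 (k(E) = (1 + E)/(-3) = (1 + E)*(-1/3) = -1/3 - E/3)
V(C) = 2*C/(-3 + C) (V(C) = (2*C)/(-3 + C) = 2*C/(-3 + C))
J(D) = -12*D
W(F, b) = F - 24*(-1/3 - F/3)/(-10/3 - F/3) (W(F, b) = F - 24*(-1/3 - F/3)/(-3 + (-1/3 - F/3)) = F - 24*(-1/3 - F/3)/(-10/3 - F/3))
-396462 + W(382, -2130) = -396462 + (-24 + 382**2 - 14*382)/(10 + 382) = -396462 + (-24 + 145924 - 5348)/392 = -396462 + (1/392)*140552 = -396462 + 17569/49 = -19409069/49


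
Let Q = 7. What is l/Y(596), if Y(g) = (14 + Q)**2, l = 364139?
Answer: 364139/441 ≈ 825.71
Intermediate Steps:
Y(g) = 441 (Y(g) = (14 + 7)**2 = 21**2 = 441)
l/Y(596) = 364139/441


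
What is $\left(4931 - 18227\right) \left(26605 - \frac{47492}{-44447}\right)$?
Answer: $- \frac{15723316789392}{44447} \approx -3.5375 \cdot 10^{8}$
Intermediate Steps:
$\left(4931 - 18227\right) \left(26605 - \frac{47492}{-44447}\right) = - 13296 \left(26605 - - \frac{47492}{44447}\right) = - 13296 \left(26605 + \frac{47492}{44447}\right) = \left(-13296\right) \frac{1182559927}{44447} = - \frac{15723316789392}{44447}$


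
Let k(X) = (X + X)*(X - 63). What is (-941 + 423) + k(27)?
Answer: -2462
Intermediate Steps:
k(X) = 2*X*(-63 + X) (k(X) = (2*X)*(-63 + X) = 2*X*(-63 + X))
(-941 + 423) + k(27) = (-941 + 423) + 2*27*(-63 + 27) = -518 + 2*27*(-36) = -518 - 1944 = -2462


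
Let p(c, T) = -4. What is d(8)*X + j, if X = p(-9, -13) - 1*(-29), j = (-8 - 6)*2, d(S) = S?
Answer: 172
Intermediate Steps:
j = -28 (j = -14*2 = -28)
X = 25 (X = -4 - 1*(-29) = -4 + 29 = 25)
d(8)*X + j = 8*25 - 28 = 200 - 28 = 172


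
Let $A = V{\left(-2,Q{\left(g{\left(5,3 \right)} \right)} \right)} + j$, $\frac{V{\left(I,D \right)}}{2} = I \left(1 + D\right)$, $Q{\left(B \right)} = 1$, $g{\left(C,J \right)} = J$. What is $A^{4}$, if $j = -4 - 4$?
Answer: $65536$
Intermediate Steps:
$V{\left(I,D \right)} = 2 I \left(1 + D\right)$
$j = -8$ ($j = -4 - 4 = -8$)
$A = -16$ ($A = 2 \left(-2\right) \left(1 + 1\right) - 8 = 2 \left(-2\right) 2 - 8 = -8 - 8 = -16$)
$A^{4} = \left(-16\right)^{4} = 65536$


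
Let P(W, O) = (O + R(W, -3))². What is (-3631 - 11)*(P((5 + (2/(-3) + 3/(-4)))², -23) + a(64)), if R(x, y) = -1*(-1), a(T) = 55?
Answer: -1963038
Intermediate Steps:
R(x, y) = 1
P(W, O) = (1 + O)² (P(W, O) = (O + 1)² = (1 + O)²)
(-3631 - 11)*(P((5 + (2/(-3) + 3/(-4)))², -23) + a(64)) = (-3631 - 11)*((1 - 23)² + 55) = -3642*((-22)² + 55) = -3642*(484 + 55) = -3642*539 = -1963038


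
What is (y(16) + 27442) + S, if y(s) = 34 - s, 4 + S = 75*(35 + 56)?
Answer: 34281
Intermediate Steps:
S = 6821 (S = -4 + 75*(35 + 56) = -4 + 75*91 = -4 + 6825 = 6821)
(y(16) + 27442) + S = ((34 - 1*16) + 27442) + 6821 = ((34 - 16) + 27442) + 6821 = (18 + 27442) + 6821 = 27460 + 6821 = 34281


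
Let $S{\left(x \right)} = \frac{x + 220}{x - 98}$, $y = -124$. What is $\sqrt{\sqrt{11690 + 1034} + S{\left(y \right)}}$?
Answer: $\frac{\sqrt{-592 + 2738 \sqrt{3181}}}{37} \approx 10.6$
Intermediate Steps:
$S{\left(x \right)} = \frac{220 + x}{-98 + x}$
$\sqrt{\sqrt{11690 + 1034} + S{\left(y \right)}} = \sqrt{\sqrt{11690 + 1034} + \frac{220 - 124}{-98 - 124}} = \sqrt{\sqrt{12724} + \frac{1}{-222} \cdot 96} = \sqrt{2 \sqrt{3181} - \frac{16}{37}} = \sqrt{- \frac{16}{37} + 2 \sqrt{3181}}$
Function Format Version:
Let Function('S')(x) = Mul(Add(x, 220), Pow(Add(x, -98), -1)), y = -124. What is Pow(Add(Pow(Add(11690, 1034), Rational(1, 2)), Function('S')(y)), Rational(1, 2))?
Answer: Mul(Rational(1, 37), Pow(Add(-592, Mul(2738, Pow(3181, Rational(1, 2)))), Rational(1, 2))) ≈ 10.600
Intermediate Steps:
Function('S')(x) = Mul(Pow(Add(-98, x), -1), Add(220, x)) (Function('S')(x) = Mul(Add(220, x), Pow(Add(-98, x), -1)) = Mul(Pow(Add(-98, x), -1), Add(220, x)))
Pow(Add(Pow(Add(11690, 1034), Rational(1, 2)), Function('S')(y)), Rational(1, 2)) = Pow(Add(Pow(Add(11690, 1034), Rational(1, 2)), Mul(Pow(Add(-98, -124), -1), Add(220, -124))), Rational(1, 2)) = Pow(Add(Pow(12724, Rational(1, 2)), Mul(Pow(-222, -1), 96)), Rational(1, 2)) = Pow(Add(Mul(2, Pow(3181, Rational(1, 2))), Mul(Rational(-1, 222), 96)), Rational(1, 2)) = Pow(Add(Mul(2, Pow(3181, Rational(1, 2))), Rational(-16, 37)), Rational(1, 2)) = Pow(Add(Rational(-16, 37), Mul(2, Pow(3181, Rational(1, 2)))), Rational(1, 2))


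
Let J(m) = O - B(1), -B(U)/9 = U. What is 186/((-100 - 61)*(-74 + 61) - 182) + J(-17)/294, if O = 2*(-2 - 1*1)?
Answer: 137/1274 ≈ 0.10754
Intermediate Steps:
O = -6 (O = 2*(-2 - 1) = 2*(-3) = -6)
B(U) = -9*U
J(m) = 3 (J(m) = -6 - (-9) = -6 - 1*(-9) = -6 + 9 = 3)
186/((-100 - 61)*(-74 + 61) - 182) + J(-17)/294 = 186/((-100 - 61)*(-74 + 61) - 182) + 3/294 = 186/(-161*(-13) - 182) + 3*(1/294) = 186/(2093 - 182) + 1/98 = 186/1911 + 1/98 = 186*(1/1911) + 1/98 = 62/637 + 1/98 = 137/1274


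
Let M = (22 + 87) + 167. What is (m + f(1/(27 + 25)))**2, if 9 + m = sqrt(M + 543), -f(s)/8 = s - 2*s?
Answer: 151636/169 - 690*sqrt(91)/13 ≈ 390.93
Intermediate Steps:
M = 276 (M = 109 + 167 = 276)
f(s) = 8*s (f(s) = -8*(s - 2*s) = -(-8)*s = 8*s)
m = -9 + 3*sqrt(91) (m = -9 + sqrt(276 + 543) = -9 + sqrt(819) = -9 + 3*sqrt(91) ≈ 19.618)
(m + f(1/(27 + 25)))**2 = ((-9 + 3*sqrt(91)) + 8/(27 + 25))**2 = ((-9 + 3*sqrt(91)) + 8/52)**2 = ((-9 + 3*sqrt(91)) + 8*(1/52))**2 = ((-9 + 3*sqrt(91)) + 2/13)**2 = (-115/13 + 3*sqrt(91))**2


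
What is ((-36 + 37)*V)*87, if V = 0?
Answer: 0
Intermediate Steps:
((-36 + 37)*V)*87 = ((-36 + 37)*0)*87 = (1*0)*87 = 0*87 = 0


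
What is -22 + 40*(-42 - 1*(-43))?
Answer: 18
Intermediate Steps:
-22 + 40*(-42 - 1*(-43)) = -22 + 40*(-42 + 43) = -22 + 40*1 = -22 + 40 = 18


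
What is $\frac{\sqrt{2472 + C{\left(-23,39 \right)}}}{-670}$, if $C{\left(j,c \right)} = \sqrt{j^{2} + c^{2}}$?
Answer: $- \frac{\sqrt{2472 + 5 \sqrt{82}}}{670} \approx -0.074884$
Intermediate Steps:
$C{\left(j,c \right)} = \sqrt{c^{2} + j^{2}}$
$\frac{\sqrt{2472 + C{\left(-23,39 \right)}}}{-670} = \frac{\sqrt{2472 + \sqrt{39^{2} + \left(-23\right)^{2}}}}{-670} = \sqrt{2472 + \sqrt{1521 + 529}} \left(- \frac{1}{670}\right) = \sqrt{2472 + \sqrt{2050}} \left(- \frac{1}{670}\right) = \sqrt{2472 + 5 \sqrt{82}} \left(- \frac{1}{670}\right) = - \frac{\sqrt{2472 + 5 \sqrt{82}}}{670}$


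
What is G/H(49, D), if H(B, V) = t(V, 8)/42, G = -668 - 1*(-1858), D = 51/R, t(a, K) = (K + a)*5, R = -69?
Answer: 229908/167 ≈ 1376.7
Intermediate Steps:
t(a, K) = 5*K + 5*a
D = -17/23 (D = 51/(-69) = 51*(-1/69) = -17/23 ≈ -0.73913)
G = 1190 (G = -668 + 1858 = 1190)
H(B, V) = 20/21 + 5*V/42 (H(B, V) = (5*8 + 5*V)/42 = (40 + 5*V)*(1/42) = 20/21 + 5*V/42)
G/H(49, D) = 1190/(20/21 + (5/42)*(-17/23)) = 1190/(20/21 - 85/966) = 1190/(835/966) = 1190*(966/835) = 229908/167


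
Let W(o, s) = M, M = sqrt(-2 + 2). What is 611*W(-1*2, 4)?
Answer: 0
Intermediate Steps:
M = 0 (M = sqrt(0) = 0)
W(o, s) = 0
611*W(-1*2, 4) = 611*0 = 0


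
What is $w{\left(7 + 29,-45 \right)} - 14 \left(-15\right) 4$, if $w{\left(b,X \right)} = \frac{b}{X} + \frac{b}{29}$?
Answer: $\frac{121864}{145} \approx 840.44$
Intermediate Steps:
$w{\left(b,X \right)} = \frac{b}{29} + \frac{b}{X}$ ($w{\left(b,X \right)} = \frac{b}{X} + b \frac{1}{29} = \frac{b}{X} + \frac{b}{29} = \frac{b}{29} + \frac{b}{X}$)
$w{\left(7 + 29,-45 \right)} - 14 \left(-15\right) 4 = \left(\frac{7 + 29}{29} + \frac{7 + 29}{-45}\right) - 14 \left(-15\right) 4 = \left(\frac{1}{29} \cdot 36 + 36 \left(- \frac{1}{45}\right)\right) - \left(-210\right) 4 = \left(\frac{36}{29} - \frac{4}{5}\right) - -840 = \frac{64}{145} + 840 = \frac{121864}{145}$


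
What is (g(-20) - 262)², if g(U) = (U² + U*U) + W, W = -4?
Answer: 285156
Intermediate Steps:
g(U) = -4 + 2*U² (g(U) = (U² + U*U) - 4 = (U² + U²) - 4 = 2*U² - 4 = -4 + 2*U²)
(g(-20) - 262)² = ((-4 + 2*(-20)²) - 262)² = ((-4 + 2*400) - 262)² = ((-4 + 800) - 262)² = (796 - 262)² = 534² = 285156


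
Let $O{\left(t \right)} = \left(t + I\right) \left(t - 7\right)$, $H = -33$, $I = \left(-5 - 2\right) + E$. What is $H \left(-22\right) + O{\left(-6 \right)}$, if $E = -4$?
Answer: $947$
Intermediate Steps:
$I = -11$ ($I = \left(-5 - 2\right) - 4 = -7 - 4 = -11$)
$O{\left(t \right)} = \left(-11 + t\right) \left(-7 + t\right)$ ($O{\left(t \right)} = \left(t - 11\right) \left(t - 7\right) = \left(-11 + t\right) \left(-7 + t\right)$)
$H \left(-22\right) + O{\left(-6 \right)} = \left(-33\right) \left(-22\right) + \left(77 + \left(-6\right)^{2} - -108\right) = 726 + \left(77 + 36 + 108\right) = 726 + 221 = 947$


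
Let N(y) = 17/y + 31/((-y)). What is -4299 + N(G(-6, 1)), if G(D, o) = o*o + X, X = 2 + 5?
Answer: -17203/4 ≈ -4300.8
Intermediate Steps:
X = 7
G(D, o) = 7 + o² (G(D, o) = o*o + 7 = o² + 7 = 7 + o²)
N(y) = -14/y (N(y) = 17/y + 31*(-1/y) = 17/y - 31/y = -14/y)
-4299 + N(G(-6, 1)) = -4299 - 14/(7 + 1²) = -4299 - 14/(7 + 1) = -4299 - 14/8 = -4299 - 14*⅛ = -4299 - 7/4 = -17203/4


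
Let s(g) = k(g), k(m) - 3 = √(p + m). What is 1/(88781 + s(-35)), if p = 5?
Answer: 44392/3941299343 - I*√30/7882598686 ≈ 1.1263e-5 - 6.9485e-10*I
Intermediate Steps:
k(m) = 3 + √(5 + m)
s(g) = 3 + √(5 + g)
1/(88781 + s(-35)) = 1/(88781 + (3 + √(5 - 35))) = 1/(88781 + (3 + √(-30))) = 1/(88781 + (3 + I*√30)) = 1/(88784 + I*√30)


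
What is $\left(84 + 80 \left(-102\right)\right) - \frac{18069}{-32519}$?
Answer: $- \frac{262605375}{32519} \approx -8075.4$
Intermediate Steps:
$\left(84 + 80 \left(-102\right)\right) - \frac{18069}{-32519} = \left(84 - 8160\right) - - \frac{18069}{32519} = -8076 + \frac{18069}{32519} = - \frac{262605375}{32519}$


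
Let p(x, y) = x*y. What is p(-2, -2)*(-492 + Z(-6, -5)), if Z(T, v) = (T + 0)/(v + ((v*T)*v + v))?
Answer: -39357/20 ≈ -1967.8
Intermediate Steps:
Z(T, v) = T/(2*v + T*v**2) (Z(T, v) = T/(v + ((T*v)*v + v)) = T/(v + (T*v**2 + v)) = T/(v + (v + T*v**2)) = T/(2*v + T*v**2))
p(-2, -2)*(-492 + Z(-6, -5)) = (-2*(-2))*(-492 - 6/(-5*(2 - 6*(-5)))) = 4*(-492 - 6*(-1/5)/(2 + 30)) = 4*(-492 - 6*(-1/5)/32) = 4*(-492 - 6*(-1/5)*1/32) = 4*(-492 + 3/80) = 4*(-39357/80) = -39357/20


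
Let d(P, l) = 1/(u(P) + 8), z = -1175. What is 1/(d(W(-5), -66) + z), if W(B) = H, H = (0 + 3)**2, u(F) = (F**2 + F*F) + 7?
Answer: -177/207974 ≈ -0.00085107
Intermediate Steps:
u(F) = 7 + 2*F**2 (u(F) = (F**2 + F**2) + 7 = 2*F**2 + 7 = 7 + 2*F**2)
H = 9 (H = 3**2 = 9)
W(B) = 9
d(P, l) = 1/(15 + 2*P**2) (d(P, l) = 1/((7 + 2*P**2) + 8) = 1/(15 + 2*P**2))
1/(d(W(-5), -66) + z) = 1/(1/(15 + 2*9**2) - 1175) = 1/(1/(15 + 2*81) - 1175) = 1/(1/(15 + 162) - 1175) = 1/(1/177 - 1175) = 1/(-207974/177) = -177/207974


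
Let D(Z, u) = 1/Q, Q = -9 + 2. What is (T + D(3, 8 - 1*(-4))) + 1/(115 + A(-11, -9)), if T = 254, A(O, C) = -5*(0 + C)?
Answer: 284327/1120 ≈ 253.86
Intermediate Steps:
Q = -7
A(O, C) = -5*C
D(Z, u) = -⅐ (D(Z, u) = 1/(-7) = -⅐)
(T + D(3, 8 - 1*(-4))) + 1/(115 + A(-11, -9)) = (254 - ⅐) + 1/(115 - 5*(-9)) = 1777/7 + 1/(115 + 45) = 1777/7 + 1/160 = 284327/1120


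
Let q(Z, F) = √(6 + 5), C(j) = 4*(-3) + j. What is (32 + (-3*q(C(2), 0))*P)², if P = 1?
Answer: 1123 - 192*√11 ≈ 486.21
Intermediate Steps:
C(j) = -12 + j
q(Z, F) = √11
(32 + (-3*q(C(2), 0))*P)² = (32 - 3*√11*1)² = (32 - 3*√11)²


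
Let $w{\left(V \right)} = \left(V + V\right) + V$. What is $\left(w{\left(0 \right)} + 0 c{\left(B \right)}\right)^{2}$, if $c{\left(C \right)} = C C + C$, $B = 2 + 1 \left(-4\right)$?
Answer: $0$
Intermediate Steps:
$w{\left(V \right)} = 3 V$ ($w{\left(V \right)} = 2 V + V = 3 V$)
$B = -2$ ($B = 2 - 4 = -2$)
$c{\left(C \right)} = C + C^{2}$ ($c{\left(C \right)} = C^{2} + C = C + C^{2}$)
$\left(w{\left(0 \right)} + 0 c{\left(B \right)}\right)^{2} = \left(3 \cdot 0 + 0 \left(- 2 \left(1 - 2\right)\right)\right)^{2} = \left(0 + 0 \left(\left(-2\right) \left(-1\right)\right)\right)^{2} = \left(0 + 0 \cdot 2\right)^{2} = \left(0 + 0\right)^{2} = 0^{2} = 0$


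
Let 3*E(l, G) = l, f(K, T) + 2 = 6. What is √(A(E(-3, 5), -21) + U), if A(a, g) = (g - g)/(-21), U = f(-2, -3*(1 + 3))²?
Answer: 4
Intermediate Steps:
f(K, T) = 4 (f(K, T) = -2 + 6 = 4)
E(l, G) = l/3
U = 16 (U = 4² = 16)
A(a, g) = 0 (A(a, g) = 0*(-1/21) = 0)
√(A(E(-3, 5), -21) + U) = √(0 + 16) = √16 = 4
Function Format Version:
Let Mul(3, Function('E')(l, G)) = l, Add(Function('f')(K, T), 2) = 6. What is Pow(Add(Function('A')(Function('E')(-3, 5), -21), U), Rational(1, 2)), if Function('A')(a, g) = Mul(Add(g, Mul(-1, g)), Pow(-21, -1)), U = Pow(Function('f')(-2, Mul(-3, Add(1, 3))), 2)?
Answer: 4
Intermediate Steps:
Function('f')(K, T) = 4 (Function('f')(K, T) = Add(-2, 6) = 4)
Function('E')(l, G) = Mul(Rational(1, 3), l)
U = 16 (U = Pow(4, 2) = 16)
Function('A')(a, g) = 0 (Function('A')(a, g) = Mul(0, Rational(-1, 21)) = 0)
Pow(Add(Function('A')(Function('E')(-3, 5), -21), U), Rational(1, 2)) = Pow(Add(0, 16), Rational(1, 2)) = Pow(16, Rational(1, 2)) = 4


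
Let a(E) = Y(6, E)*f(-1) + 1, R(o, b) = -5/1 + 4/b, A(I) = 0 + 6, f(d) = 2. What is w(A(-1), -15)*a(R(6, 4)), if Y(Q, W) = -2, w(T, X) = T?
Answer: -18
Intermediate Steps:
A(I) = 6
R(o, b) = -5 + 4/b (R(o, b) = -5*1 + 4/b = -5 + 4/b)
a(E) = -3 (a(E) = -2*2 + 1 = -4 + 1 = -3)
w(A(-1), -15)*a(R(6, 4)) = 6*(-3) = -18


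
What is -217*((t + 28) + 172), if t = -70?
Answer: -28210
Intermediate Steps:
-217*((t + 28) + 172) = -217*((-70 + 28) + 172) = -217*(-42 + 172) = -217*130 = -28210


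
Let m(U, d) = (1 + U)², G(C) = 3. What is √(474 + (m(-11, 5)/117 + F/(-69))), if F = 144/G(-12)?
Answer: √381512638/897 ≈ 21.775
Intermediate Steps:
F = 48 (F = 144/3 = 144*(⅓) = 48)
√(474 + (m(-11, 5)/117 + F/(-69))) = √(474 + ((1 - 11)²/117 + 48/(-69))) = √(474 + ((-10)²*(1/117) + 48*(-1/69))) = √(474 + (100*(1/117) - 16/23)) = √(474 + (100/117 - 16/23)) = √(474 + 428/2691) = √(1275962/2691) = √381512638/897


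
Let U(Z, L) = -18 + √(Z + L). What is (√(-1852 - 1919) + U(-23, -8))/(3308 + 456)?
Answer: -9/1882 + I*√31/3764 + 3*I*√419/3764 ≈ -0.0047821 + 0.017794*I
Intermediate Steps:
U(Z, L) = -18 + √(L + Z)
(√(-1852 - 1919) + U(-23, -8))/(3308 + 456) = (√(-1852 - 1919) + (-18 + √(-8 - 23)))/(3308 + 456) = (√(-3771) + (-18 + √(-31)))/3764 = (3*I*√419 + (-18 + I*√31))*(1/3764) = (-18 + I*√31 + 3*I*√419)*(1/3764) = -9/1882 + I*√31/3764 + 3*I*√419/3764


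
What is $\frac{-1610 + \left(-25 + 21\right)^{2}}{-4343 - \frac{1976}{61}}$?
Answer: $\frac{97234}{266899} \approx 0.36431$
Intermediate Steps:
$\frac{-1610 + \left(-25 + 21\right)^{2}}{-4343 - \frac{1976}{61}} = \frac{-1610 + \left(-4\right)^{2}}{-4343 - \frac{1976}{61}} = \frac{-1610 + 16}{-4343 - \frac{1976}{61}} = - \frac{1594}{- \frac{266899}{61}} = \left(-1594\right) \left(- \frac{61}{266899}\right) = \frac{97234}{266899}$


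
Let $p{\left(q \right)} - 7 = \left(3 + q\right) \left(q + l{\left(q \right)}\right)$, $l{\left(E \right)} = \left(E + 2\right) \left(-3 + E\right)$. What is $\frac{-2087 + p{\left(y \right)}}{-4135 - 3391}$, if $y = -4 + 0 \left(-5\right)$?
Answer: $\frac{1045}{3763} \approx 0.2777$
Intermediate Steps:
$y = -4$ ($y = -4 + 0 = -4$)
$l{\left(E \right)} = \left(-3 + E\right) \left(2 + E\right)$ ($l{\left(E \right)} = \left(2 + E\right) \left(-3 + E\right) = \left(-3 + E\right) \left(2 + E\right)$)
$p{\left(q \right)} = 7 + \left(-6 + q^{2}\right) \left(3 + q\right)$ ($p{\left(q \right)} = 7 + \left(3 + q\right) \left(q - \left(6 + q - q^{2}\right)\right) = 7 + \left(3 + q\right) \left(-6 + q^{2}\right) = 7 + \left(-6 + q^{2}\right) \left(3 + q\right)$)
$\frac{-2087 + p{\left(y \right)}}{-4135 - 3391} = \frac{-2087 + \left(-11 + \left(-4\right)^{3} - -24 + 3 \left(-4\right)^{2}\right)}{-4135 - 3391} = \frac{-2087 + \left(-11 - 64 + 24 + 3 \cdot 16\right)}{-7526} = \left(-2087 + \left(-11 - 64 + 24 + 48\right)\right) \left(- \frac{1}{7526}\right) = \left(-2087 - 3\right) \left(- \frac{1}{7526}\right) = \left(-2090\right) \left(- \frac{1}{7526}\right) = \frac{1045}{3763}$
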